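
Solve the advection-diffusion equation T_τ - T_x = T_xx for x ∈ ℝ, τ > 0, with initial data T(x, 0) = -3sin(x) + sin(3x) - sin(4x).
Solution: Change to a moving frame: let η = x + τ, σ = τ and write T(x,τ) = u(η,σ).
By the chain rule T_τ = u_σ + u_η, T_x = u_η, T_xx = u_ηη.
Then T_τ - T_x = u_σ: the advection term cancels and the PDE becomes the heat equation u_σ = u_ηη on η ∈ ℝ.
Initial data: u(η,0) = T(η,0) = -3sin(η) + sin(3η) - sin(4η).
On η ∈ ℝ each mode satisfies (sin(nη))″ = -n² sin(nη), so exp(-n²σ) sin(nη) solves the heat equation; by superposition u(η,σ) = Σ c_n exp(-n²σ) sin(nη).
Reading off the coefficients: c_1=-3, c_3=1, c_4=-1, so u(η,σ) = -3exp(-σ)sin(η) + exp(-9σ)sin(3η) - exp(-16σ)sin(4η).
Substituting back η = x + τ, σ = τ: T(x,τ) = u(x + τ, τ).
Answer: T(x, τ) = -3exp(-τ)sin(x + τ) + exp(-9τ)sin(3x + 3τ) - exp(-16τ)sin(4x + 4τ)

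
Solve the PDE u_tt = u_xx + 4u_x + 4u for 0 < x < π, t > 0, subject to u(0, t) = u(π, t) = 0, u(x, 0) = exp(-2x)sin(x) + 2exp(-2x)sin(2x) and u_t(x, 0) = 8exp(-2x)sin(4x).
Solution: Substitute u = exp(-2x)w.
Then u_x = exp(-2x)(w_x - 2w), u_xx = exp(-2x)(w_xx - 4w_x + 4w), u_tt = exp(-2x)w_tt; substituting and dividing by exp(-2x), the lower-order terms cancel: w_tt = w_xx (standard wave equation).
Data for w: w(x,0) = exp(2x)u(x,0) = sin(x) + 2sin(2x); w_t(x,0) = exp(2x)u_t(x,0) = 8sin(4x). The boundary conditions carry over: w(0,t) = w(π,t) = 0.
Separating variables: w = Σ [A_n cos(ω_n t) + B_n sin(ω_n t)] sin(nx), ω_n = n. From ICs (B_n = velocity coefficient / ω_n): A_1=1, A_2=2, B_4=2.
So w(x,t) = 2sin(4t)sin(4x) + sin(x)cos(t) + 2sin(2x)cos(2t), and u(x,t) = exp(-2x)w(x,t).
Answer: u(x, t) = 2exp(-2x)sin(4t)sin(4x) + exp(-2x)sin(x)cos(t) + 2exp(-2x)sin(2x)cos(2t)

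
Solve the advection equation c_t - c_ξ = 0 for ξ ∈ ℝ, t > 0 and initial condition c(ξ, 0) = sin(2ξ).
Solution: By method of characteristics (waves move left with speed 1):
Along characteristics ξ + t = const, c is constant, so c(ξ,t) = f(ξ + t) with f = c(·, 0).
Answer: c(ξ, t) = sin(2t + 2ξ)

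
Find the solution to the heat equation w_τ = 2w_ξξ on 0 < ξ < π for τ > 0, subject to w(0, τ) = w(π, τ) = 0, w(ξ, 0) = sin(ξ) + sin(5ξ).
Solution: Using separation of variables w = X(ξ)T(τ):
Eigenfunctions: sin(nξ), n = 1, 2, 3, ...
General solution: w(ξ, τ) = Σ c_n sin(nξ) exp(-2n² τ)
Matching w(ξ,0) = sin(ξ) + sin(5ξ) term by term: c_1=1, c_5=1.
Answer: w(ξ, τ) = exp(-2τ)sin(ξ) + exp(-50τ)sin(5ξ)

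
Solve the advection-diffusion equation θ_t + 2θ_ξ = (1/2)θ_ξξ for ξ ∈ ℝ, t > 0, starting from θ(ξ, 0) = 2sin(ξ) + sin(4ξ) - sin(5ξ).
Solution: Change to a moving frame: let η = ξ - 2t, σ = t and write θ(ξ,t) = u(η,σ).
By the chain rule θ_t = u_σ - 2u_η, θ_ξ = u_η, θ_ξξ = u_ηη.
Then θ_t + 2θ_ξ = u_σ: the advection term cancels and the PDE becomes the heat equation u_σ = (1/2)u_ηη on η ∈ ℝ.
Initial data: u(η,0) = θ(η,0) = 2sin(η) + sin(4η) - sin(5η).
On η ∈ ℝ each mode satisfies (sin(nη))″ = -n² sin(nη), so exp(-n²σ/2) sin(nη) solves the heat equation; by superposition u(η,σ) = Σ c_n exp(-n²σ/2) sin(nη).
Reading off the coefficients: c_1=2, c_4=1, c_5=-1, so u(η,σ) = exp(-8σ)sin(4η) + 2exp(-σ/2)sin(η) - exp(-25σ/2)sin(5η).
Substituting back η = ξ - 2t, σ = t: θ(ξ,t) = u(ξ - 2t, t).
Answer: θ(ξ, t) = -exp(-8t)sin(8t - 4ξ) - 2exp(-t/2)sin(2t - ξ) + exp(-25t/2)sin(10t - 5ξ)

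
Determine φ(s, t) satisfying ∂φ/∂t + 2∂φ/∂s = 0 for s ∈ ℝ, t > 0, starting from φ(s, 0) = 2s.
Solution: By method of characteristics (waves move right with speed 2):
Along characteristics s - 2t = const, φ is constant, so φ(s,t) = f(s - 2t) with f = φ(·, 0).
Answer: φ(s, t) = 2s - 4t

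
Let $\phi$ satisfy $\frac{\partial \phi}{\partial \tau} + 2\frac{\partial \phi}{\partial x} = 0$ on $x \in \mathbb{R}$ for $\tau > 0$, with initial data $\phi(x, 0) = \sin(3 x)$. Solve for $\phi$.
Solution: By characteristics ($dx/d\tau = 2$), $\phi(x,\tau) = f(x - 2\tau)$ with $f = \phi( \cdot , 0)$.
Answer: $\phi(x, \tau) = - \sin(6 \tau - 3 x)$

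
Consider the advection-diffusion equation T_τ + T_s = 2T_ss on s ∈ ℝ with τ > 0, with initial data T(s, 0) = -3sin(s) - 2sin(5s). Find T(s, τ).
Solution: Moving frame: η = s - τ, σ = τ, T = u(η,σ), so T_τ = u_σ - u_η and T_ss = u_ηη.
Hence T_τ + T_s = u_σ and the PDE becomes the heat equation u_σ = 2u_ηη on η ∈ ℝ.
Initial data: u(η,0) = T(η,0) = -3sin(η) - 2sin(5η). Each mode sin(nη) decays as exp(-2n²σ) on ℝ, so u(η,σ) = Σ c_n exp(-2n²σ) sin(nη) with c_1=-3, c_5=-2: u(η,σ) = -3exp(-2σ)sin(η) - 2exp(-50σ)sin(5η).
Substituting back: T(s,τ) = u(s - τ, τ).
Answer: T(s, τ) = -3exp(-2τ)sin(s - τ) - 2exp(-50τ)sin(5s - 5τ)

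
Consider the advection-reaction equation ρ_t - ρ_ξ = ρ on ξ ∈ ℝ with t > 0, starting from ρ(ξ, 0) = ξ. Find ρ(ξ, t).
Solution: Substitute ρ = exp(t)u, i.e. u = exp(-t)ρ.
By the product rule, ρ_t = exp(t)(u_t + u), ρ_ξ = exp(t)u_ξ.
Substituting into the PDE and dividing by exp(t): u_t + u - u_ξ = u.
The lower-order terms cancel, leaving the standard advection equation u_t - u_ξ = 0.
Initial data for u: u(ξ,0) = ρ(ξ,0) = ξ.
Solve for u:
  By method of characteristics (waves move left with speed 1):
  Along characteristics ξ + t = const, u is constant, so u(ξ,t) = f(ξ + t) with f = u(·, 0).
Hence u(ξ,t) = t + ξ.
Transform back: ρ(ξ,t) = exp(t)u(ξ,t).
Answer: ρ(ξ, t) = texp(t) + ξexp(t)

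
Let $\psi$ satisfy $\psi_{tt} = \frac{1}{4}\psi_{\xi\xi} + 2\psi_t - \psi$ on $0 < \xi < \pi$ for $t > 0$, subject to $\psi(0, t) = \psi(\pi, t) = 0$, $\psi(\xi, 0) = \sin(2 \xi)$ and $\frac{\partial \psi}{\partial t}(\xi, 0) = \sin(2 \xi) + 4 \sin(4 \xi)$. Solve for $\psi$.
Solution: Substitute $\psi = e^{t}u$, i.e. $u = e^{-t}\psi$.
By the product rule, $\psi_t = e^{t}(u_t + u)$, $\psi_{tt} = e^{t}(u_{tt} + 2u_t + u)$, $\psi_{\xi\xi} = e^{t}u_{\xi\xi}$.
Substituting into the PDE and dividing by $e^{t}$: $u_{tt} + 2u_t + u = \frac{1}{4}u_{\xi\xi} + 2(u_t + u) - u$.
The lower-order terms cancel, leaving the standard wave equation $u_{tt} = \frac{1}{4}u_{\xi\xi}$.
Initial data for $u$: $u(\xi,0) = \psi(\xi,0) = \sin(2 \xi)$; $u_t(\xi,0) = \psi_t(\xi,0) - \psi(\xi,0) = 4 \sin(4 \xi)$. The boundary conditions carry over: $u(0,t) = u(\pi,t) = 0$.
Solve for $u$:
  Using separation of variables $u = X(\xi)T(t)$:
  Eigenfunctions: $\sin(n\xi)$, $n = 1, 2, 3, \ldots$
  General solution: $u(\xi, t) = \sum [A_n \cos(n t/2) + B_n \sin(n t/2)] \sin(n\xi)$
  From $u(\xi,0) = \sin(2 \xi)$: $A_2=1$. From $u_t(\xi,0) = 4 \sin(4 \xi)$, using $u_t(\xi,0) = \sum \omega_n B_n \sin(n\xi)$ with $\omega_n = n/2$: $B_4 = 4/2 = 2$.
Hence $u(\xi,t) = 2 \sin(2 t) \sin(4 \xi) + \sin(2 \xi) \cos(t)$.
Transform back: $\psi(\xi,t) = e^{t}u(\xi,t)$.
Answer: $\psi(\xi, t) = e^{t} \sin(2 \xi) \cos(t) + 2 e^{t} \sin(4 \xi) \sin(2 t)$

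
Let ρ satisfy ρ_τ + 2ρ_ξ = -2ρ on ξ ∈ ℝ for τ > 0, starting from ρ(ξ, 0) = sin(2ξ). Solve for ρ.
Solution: Substitute ρ = exp(-2τ)u.
Then ρ_τ = exp(-2τ)(u_τ - 2u), ρ_ξ = exp(-2τ)u_ξ; substituting and dividing by exp(-2τ), the lower-order terms cancel: u_τ + 2u_ξ = 0 (standard advection equation).
Data for u: u(ξ,0) = ρ(ξ,0) = sin(2ξ).
By characteristics (dξ/dτ = 2), u(ξ,τ) = f(ξ - 2τ) with f = u(·, 0).
So u(ξ,τ) = sin(2ξ - 4τ), and ρ(ξ,τ) = exp(-2τ)u(ξ,τ).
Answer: ρ(ξ, τ) = exp(-2τ)sin(2ξ - 4τ)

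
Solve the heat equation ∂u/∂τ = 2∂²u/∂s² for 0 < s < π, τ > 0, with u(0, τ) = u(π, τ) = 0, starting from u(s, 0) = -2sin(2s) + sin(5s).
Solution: Using separation of variables u = X(s)T(τ):
Eigenfunctions: sin(ns), n = 1, 2, 3, ...
General solution: u(s, τ) = Σ c_n sin(ns) exp(-2n² τ)
Matching u(s,0) = -2sin(2s) + sin(5s) term by term: c_2=-2, c_5=1.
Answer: u(s, τ) = -2exp(-8τ)sin(2s) + exp(-50τ)sin(5s)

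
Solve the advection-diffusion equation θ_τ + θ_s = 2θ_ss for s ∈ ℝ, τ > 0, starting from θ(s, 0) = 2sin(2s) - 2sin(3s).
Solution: Change to a moving frame: let η = s - τ, σ = τ and write θ(s,τ) = u(η,σ).
By the chain rule θ_τ = u_σ - u_η, θ_s = u_η, θ_ss = u_ηη.
Then θ_τ + θ_s = u_σ: the advection term cancels and the PDE becomes the heat equation u_σ = 2u_ηη on η ∈ ℝ.
Initial data: u(η,0) = θ(η,0) = 2sin(2η) - 2sin(3η).
On η ∈ ℝ each mode satisfies (sin(nη))″ = -n² sin(nη), so exp(-2n²σ) sin(nη) solves the heat equation; by superposition u(η,σ) = Σ c_n exp(-2n²σ) sin(nη).
Reading off the coefficients: c_2=2, c_3=-2, so u(η,σ) = 2exp(-8σ)sin(2η) - 2exp(-18σ)sin(3η).
Substituting back η = s - τ, σ = τ: θ(s,τ) = u(s - τ, τ).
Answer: θ(s, τ) = 2exp(-8τ)sin(2s - 2τ) - 2exp(-18τ)sin(3s - 3τ)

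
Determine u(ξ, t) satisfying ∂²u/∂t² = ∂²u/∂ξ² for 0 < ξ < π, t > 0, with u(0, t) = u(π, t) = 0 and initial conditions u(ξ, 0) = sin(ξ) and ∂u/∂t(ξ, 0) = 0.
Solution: Using separation of variables u = X(ξ)T(t):
Eigenfunctions: sin(nξ), n = 1, 2, 3, ...
General solution: u(ξ, t) = Σ [A_n cos(n t) + B_n sin(n t)] sin(nξ)
From u(ξ,0) = sin(ξ): A_1=1. From u_t(ξ,0) = 0: all B_n = 0.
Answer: u(ξ, t) = sin(ξ)cos(t)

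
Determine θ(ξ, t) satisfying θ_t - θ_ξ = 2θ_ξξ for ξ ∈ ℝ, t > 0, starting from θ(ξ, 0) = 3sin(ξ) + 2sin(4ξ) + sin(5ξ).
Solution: Moving frame: η = ξ + t, σ = t, θ = u(η,σ), so θ_t = u_σ + u_η and θ_ξξ = u_ηη.
Hence θ_t - θ_ξ = u_σ and the PDE becomes the heat equation u_σ = 2u_ηη on η ∈ ℝ.
Initial data: u(η,0) = θ(η,0) = 3sin(η) + 2sin(4η) + sin(5η). Each mode sin(nη) decays as exp(-2n²σ) on ℝ, so u(η,σ) = Σ c_n exp(-2n²σ) sin(nη) with c_1=3, c_4=2, c_5=1: u(η,σ) = 3exp(-2σ)sin(η) + 2exp(-32σ)sin(4η) + exp(-50σ)sin(5η).
Substituting back: θ(ξ,t) = u(ξ + t, t).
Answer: θ(ξ, t) = 3exp(-2t)sin(t + ξ) + 2exp(-32t)sin(4t + 4ξ) + exp(-50t)sin(5t + 5ξ)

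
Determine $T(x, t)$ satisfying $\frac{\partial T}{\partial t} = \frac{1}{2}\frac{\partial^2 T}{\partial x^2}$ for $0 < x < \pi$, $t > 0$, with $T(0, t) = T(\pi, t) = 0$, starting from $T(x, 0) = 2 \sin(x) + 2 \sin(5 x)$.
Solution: Separating variables: $T = \sum c_n e^{-n^2t/2} \sin(nx)$. From $T(x,0) = 2 \sin(x) + 2 \sin(5 x)$: $c_1=2, c_5=2$.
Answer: $T(x, t) = 2 e^{-t/2} \sin(x) + 2 e^{-25 t/2} \sin(5 x)$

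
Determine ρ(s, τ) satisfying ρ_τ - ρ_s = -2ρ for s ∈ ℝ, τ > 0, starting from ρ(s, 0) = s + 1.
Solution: Substitute ρ = exp(-2τ)u, i.e. u = exp(2τ)ρ.
By the product rule, ρ_τ = exp(-2τ)(u_τ - 2u), ρ_s = exp(-2τ)u_s.
Substituting into the PDE and dividing by exp(-2τ): u_τ - 2u - u_s = -2u.
The lower-order terms cancel, leaving the standard advection equation u_τ - u_s = 0.
Initial data for u: u(s,0) = ρ(s,0) = s + 1.
Solve for u:
  By method of characteristics (waves move left with speed 1):
  Along characteristics s + τ = const, u is constant, so u(s,τ) = f(s + τ) with f = u(·, 0).
Hence u(s,τ) = s + τ + 1.
Transform back: ρ(s,τ) = exp(-2τ)u(s,τ).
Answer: ρ(s, τ) = sexp(-2τ) + τexp(-2τ) + exp(-2τ)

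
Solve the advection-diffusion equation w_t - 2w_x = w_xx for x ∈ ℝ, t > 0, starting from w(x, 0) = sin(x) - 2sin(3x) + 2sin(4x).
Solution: Moving frame: η = x + 2t, σ = t, w = u(η,σ), so w_t = u_σ + 2u_η and w_xx = u_ηη.
Hence w_t - 2w_x = u_σ and the PDE becomes the heat equation u_σ = u_ηη on η ∈ ℝ.
Initial data: u(η,0) = w(η,0) = sin(η) - 2sin(3η) + 2sin(4η). Each mode sin(nη) decays as exp(-n²σ) on ℝ, so u(η,σ) = Σ c_n exp(-n²σ) sin(nη) with c_1=1, c_3=-2, c_4=2: u(η,σ) = exp(-σ)sin(η) - 2exp(-9σ)sin(3η) + 2exp(-16σ)sin(4η).
Substituting back: w(x,t) = u(x + 2t, t).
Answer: w(x, t) = exp(-t)sin(2t + x) - 2exp(-9t)sin(6t + 3x) + 2exp(-16t)sin(8t + 4x)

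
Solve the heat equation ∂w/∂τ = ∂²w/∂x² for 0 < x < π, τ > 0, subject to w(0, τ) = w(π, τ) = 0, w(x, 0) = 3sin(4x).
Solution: Using separation of variables w = X(x)T(τ):
Eigenfunctions: sin(nx), n = 1, 2, 3, ...
General solution: w(x, τ) = Σ c_n sin(nx) exp(-n² τ)
Matching w(x,0) = 3sin(4x) term by term: c_4=3.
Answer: w(x, τ) = 3exp(-16τ)sin(4x)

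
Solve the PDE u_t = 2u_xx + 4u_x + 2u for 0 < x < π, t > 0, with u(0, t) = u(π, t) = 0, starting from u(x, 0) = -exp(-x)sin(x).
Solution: Substitute u = exp(-x)w, i.e. w = exp(x)u.
By the product rule, u_x = exp(-x)(w_x - w), u_xx = exp(-x)(w_xx - 2w_x + w), u_t = exp(-x)w_t.
Substituting into the PDE and dividing by exp(-x): w_t = 2(w_xx - 2w_x + w) + 4(w_x - w) + 2w.
The lower-order terms cancel, leaving the standard heat equation w_t = 2w_xx.
Initial data for w: w(x,0) = exp(x)u(x,0) = -sin(x). The boundary conditions carry over: w(0,t) = w(π,t) = 0.
Solve for w:
  Using separation of variables w = X(x)T(t):
  Eigenfunctions: sin(nx), n = 1, 2, 3, ...
  General solution: w(x, t) = Σ c_n sin(nx) exp(-2n² t)
  Matching w(x,0) = -sin(x) term by term: c_1=-1.
Hence w(x,t) = -exp(-2t)sin(x).
Transform back: u(x,t) = exp(-x)w(x,t).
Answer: u(x, t) = -exp(-2t)exp(-x)sin(x)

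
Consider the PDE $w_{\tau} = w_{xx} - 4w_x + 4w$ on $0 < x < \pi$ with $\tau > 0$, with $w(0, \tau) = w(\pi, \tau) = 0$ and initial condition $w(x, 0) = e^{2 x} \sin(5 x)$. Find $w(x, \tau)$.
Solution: Substitute $w = e^{2x}u$, i.e. $u = e^{-2x}w$.
By the product rule, $w_x = e^{2x}(u_x + 2u)$, $w_{xx} = e^{2x}(u_{xx} + 4u_x + 4u)$, $w_{\tau} = e^{2x}u_{\tau}$.
Substituting into the PDE and dividing by $e^{2x}$: $u_{\tau} = (u_{xx} + 4u_x + 4u) - 4(u_x + 2u) + 4u$.
The lower-order terms cancel, leaving the standard heat equation $u_{\tau} = u_{xx}$.
Initial data for $u$: $u(x,0) = e^{-2x}w(x,0) = \sin(5 x)$. The boundary conditions carry over: $u(0,\tau) = u(\pi,\tau) = 0$.
Solve for $u$:
  Using separation of variables $u = X(x)T(\tau)$:
  Eigenfunctions: $\sin(nx)$, $n = 1, 2, 3, \ldots$
  General solution: $u(x, \tau) = \sum c_n \sin(nx) e^{-n^2 \tau}$
  Matching $u(x,0) = \sin(5 x)$ term by term: $c_5=1$.
Hence $u(x,\tau) = e^{-25 \tau} \sin(5 x)$.
Transform back: $w(x,\tau) = e^{2x}u(x,\tau)$.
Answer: $w(x, \tau) = e^{-25 \tau} e^{2 x} \sin(5 x)$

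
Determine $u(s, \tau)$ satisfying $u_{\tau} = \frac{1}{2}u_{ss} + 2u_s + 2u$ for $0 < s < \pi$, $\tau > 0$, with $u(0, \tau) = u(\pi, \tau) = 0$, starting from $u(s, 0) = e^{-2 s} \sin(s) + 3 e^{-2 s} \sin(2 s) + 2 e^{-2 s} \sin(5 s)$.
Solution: Substitute $u = e^{-2s}w$.
Then $u_s = e^{-2s}(w_s - 2w)$, $u_{ss} = e^{-2s}(w_{ss} - 4w_s + 4w)$, $u_{\tau} = e^{-2s}w_{\tau}$; substituting and dividing by $e^{-2s}$, the lower-order terms cancel: $w_{\tau} = \frac{1}{2}w_{ss}$ (standard heat equation).
Data for $w$: $w(s,0) = e^{2s}u(s,0) = \sin(s) + 3 \sin(2 s) + 2 \sin(5 s)$. The boundary conditions carry over: $w(0,\tau) = w(\pi,\tau) = 0$.
Separating variables: $w = \sum c_n e^{-n^2\tau/2} \sin(ns)$. From $w(s,0) = \sin(s) + 3 \sin(2 s) + 2 \sin(5 s)$: $c_1=1, c_2=3, c_5=2$.
So $w(s,\tau) = 3 e^{-2 \tau} \sin(2 s) + e^{-\tau/2} \sin(s) + 2 e^{-25 \tau/2} \sin(5 s)$, and $u(s,\tau) = e^{-2s}w(s,\tau)$.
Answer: $u(s, \tau) = 3 e^{-2 \tau} e^{-2 s} \sin(2 s) + e^{-\tau/2} e^{-2 s} \sin(s) + 2 e^{-25 \tau/2} e^{-2 s} \sin(5 s)$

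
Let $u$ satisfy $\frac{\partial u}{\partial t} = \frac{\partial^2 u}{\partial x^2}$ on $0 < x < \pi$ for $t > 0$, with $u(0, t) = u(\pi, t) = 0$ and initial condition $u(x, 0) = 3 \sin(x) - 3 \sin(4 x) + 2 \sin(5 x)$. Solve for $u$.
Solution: Separating variables: $u = \sum c_n e^{-n^2t} \sin(nx)$. From $u(x,0) = 3 \sin(x) - 3 \sin(4 x) + 2 \sin(5 x)$: $c_1=3, c_4=-3, c_5=2$.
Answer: $u(x, t) = 3 e^{-t} \sin(x) - 3 e^{-16 t} \sin(4 x) + 2 e^{-25 t} \sin(5 x)$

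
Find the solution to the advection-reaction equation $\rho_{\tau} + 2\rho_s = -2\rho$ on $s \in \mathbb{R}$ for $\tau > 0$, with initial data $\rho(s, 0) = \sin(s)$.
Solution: Substitute $\rho = e^{-2\tau}u$.
Then $\rho_{\tau} = e^{-2\tau}(u_{\tau} - 2u)$, $\rho_s = e^{-2\tau}u_s$; substituting and dividing by $e^{-2\tau}$, the lower-order terms cancel: $u_{\tau} + 2u_s = 0$ (standard advection equation).
Data for $u$: $u(s,0) = \rho(s,0) = \sin(s)$.
By characteristics ($ds/d\tau = 2$), $u(s,\tau) = f(s - 2\tau)$ with $f = u( \cdot , 0)$.
So $u(s,\tau) = \sin(s - 2 \tau)$, and $\rho(s,\tau) = e^{-2\tau}u(s,\tau)$.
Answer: $\rho(s, \tau) = - e^{-2 \tau} \sin(2 \tau - s)$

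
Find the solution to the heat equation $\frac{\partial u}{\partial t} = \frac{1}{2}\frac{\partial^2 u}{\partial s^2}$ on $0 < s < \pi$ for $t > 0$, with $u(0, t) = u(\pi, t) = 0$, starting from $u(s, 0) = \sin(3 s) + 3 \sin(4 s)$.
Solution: Separating variables: $u = \sum c_n e^{-n^2t/2} \sin(ns)$. From $u(s,0) = \sin(3 s) + 3 \sin(4 s)$: $c_3=1, c_4=3$.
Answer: $u(s, t) = 3 e^{-8 t} \sin(4 s) + e^{-9 t/2} \sin(3 s)$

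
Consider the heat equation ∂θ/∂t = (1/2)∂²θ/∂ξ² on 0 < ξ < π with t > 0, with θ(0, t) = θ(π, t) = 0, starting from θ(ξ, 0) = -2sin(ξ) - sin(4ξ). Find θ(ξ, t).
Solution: Separating variables: θ = Σ c_n exp(-n²t/2) sin(nξ). From θ(ξ,0) = -2sin(ξ) - sin(4ξ): c_1=-2, c_4=-1.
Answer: θ(ξ, t) = -exp(-8t)sin(4ξ) - 2exp(-t/2)sin(ξ)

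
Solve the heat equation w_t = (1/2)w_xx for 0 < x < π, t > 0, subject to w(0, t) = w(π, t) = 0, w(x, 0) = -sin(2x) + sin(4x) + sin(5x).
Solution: Separating variables: w = Σ c_n exp(-n²t/2) sin(nx). From w(x,0) = -sin(2x) + sin(4x) + sin(5x): c_2=-1, c_4=1, c_5=1.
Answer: w(x, t) = -exp(-2t)sin(2x) + exp(-8t)sin(4x) + exp(-25t/2)sin(5x)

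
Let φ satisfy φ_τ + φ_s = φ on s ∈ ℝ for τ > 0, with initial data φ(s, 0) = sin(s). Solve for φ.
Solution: Substitute φ = exp(τ)u, i.e. u = exp(-τ)φ.
By the product rule, φ_τ = exp(τ)(u_τ + u), φ_s = exp(τ)u_s.
Substituting into the PDE and dividing by exp(τ): u_τ + u + u_s = u.
The lower-order terms cancel, leaving the standard advection equation u_τ + u_s = 0.
Initial data for u: u(s,0) = φ(s,0) = sin(s).
Solve for u:
  By method of characteristics (waves move right with speed 1):
  Along characteristics s - τ = const, u is constant, so u(s,τ) = f(s - τ) with f = u(·, 0).
Hence u(s,τ) = sin(s - τ).
Transform back: φ(s,τ) = exp(τ)u(s,τ).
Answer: φ(s, τ) = exp(τ)sin(s - τ)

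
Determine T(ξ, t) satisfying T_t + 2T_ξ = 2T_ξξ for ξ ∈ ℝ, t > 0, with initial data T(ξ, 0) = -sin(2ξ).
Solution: Change to a moving frame: let η = ξ - 2t, σ = t and write T(ξ,t) = u(η,σ).
By the chain rule T_t = u_σ - 2u_η, T_ξ = u_η, T_ξξ = u_ηη.
Then T_t + 2T_ξ = u_σ: the advection term cancels and the PDE becomes the heat equation u_σ = 2u_ηη on η ∈ ℝ.
Initial data: u(η,0) = T(η,0) = -sin(2η).
On η ∈ ℝ each mode satisfies (sin(nη))″ = -n² sin(nη), so exp(-2n²σ) sin(nη) solves the heat equation; by superposition u(η,σ) = Σ c_n exp(-2n²σ) sin(nη).
Reading off the coefficients: c_2=-1, so u(η,σ) = -exp(-8σ)sin(2η).
Substituting back η = ξ - 2t, σ = t: T(ξ,t) = u(ξ - 2t, t).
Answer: T(ξ, t) = exp(-8t)sin(4t - 2ξ)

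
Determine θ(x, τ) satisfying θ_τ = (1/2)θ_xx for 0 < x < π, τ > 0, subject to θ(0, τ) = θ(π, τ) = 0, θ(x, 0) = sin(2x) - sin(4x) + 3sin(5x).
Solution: Using separation of variables θ = X(x)G(τ):
Eigenfunctions: sin(nx), n = 1, 2, 3, ...
General solution: θ(x, τ) = Σ c_n sin(nx) exp(-n² τ/2)
Matching θ(x,0) = sin(2x) - sin(4x) + 3sin(5x) term by term: c_2=1, c_4=-1, c_5=3.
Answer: θ(x, τ) = exp(-2τ)sin(2x) - exp(-8τ)sin(4x) + 3exp(-25τ/2)sin(5x)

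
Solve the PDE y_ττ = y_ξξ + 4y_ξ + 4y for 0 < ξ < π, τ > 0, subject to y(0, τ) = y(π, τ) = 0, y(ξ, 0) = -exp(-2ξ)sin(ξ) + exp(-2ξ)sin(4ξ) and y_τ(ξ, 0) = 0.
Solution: Substitute y = exp(-2ξ)u, i.e. u = exp(2ξ)y.
By the product rule, y_ξ = exp(-2ξ)(u_ξ - 2u), y_ξξ = exp(-2ξ)(u_ξξ - 4u_ξ + 4u), y_ττ = exp(-2ξ)u_ττ.
Substituting into the PDE and dividing by exp(-2ξ): u_ττ = (u_ξξ - 4u_ξ + 4u) + 4(u_ξ - 2u) + 4u.
The lower-order terms cancel, leaving the standard wave equation u_ττ = u_ξξ.
Initial data for u: u(ξ,0) = exp(2ξ)y(ξ,0) = -sin(ξ) + sin(4ξ); u_τ(ξ,0) = exp(2ξ)y_τ(ξ,0) = 0. The boundary conditions carry over: u(0,τ) = u(π,τ) = 0.
Solve for u:
  Using separation of variables u = X(ξ)T(τ):
  Eigenfunctions: sin(nξ), n = 1, 2, 3, ...
  General solution: u(ξ, τ) = Σ [A_n cos(n τ) + B_n sin(n τ)] sin(nξ)
  From u(ξ,0) = -sin(ξ) + sin(4ξ): A_1=-1, A_4=1. From u_τ(ξ,0) = 0: all B_n = 0.
Hence u(ξ,τ) = -sin(ξ)cos(τ) + sin(4ξ)cos(4τ).
Transform back: y(ξ,τ) = exp(-2ξ)u(ξ,τ).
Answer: y(ξ, τ) = -exp(-2ξ)sin(ξ)cos(τ) + exp(-2ξ)sin(4ξ)cos(4τ)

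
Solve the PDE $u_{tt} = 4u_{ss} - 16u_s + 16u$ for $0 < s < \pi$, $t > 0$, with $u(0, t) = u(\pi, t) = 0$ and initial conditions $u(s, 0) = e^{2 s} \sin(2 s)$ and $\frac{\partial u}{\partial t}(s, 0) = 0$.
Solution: Substitute $u = e^{2s}w$, i.e. $w = e^{-2s}u$.
By the product rule, $u_s = e^{2s}(w_s + 2w)$, $u_{ss} = e^{2s}(w_{ss} + 4w_s + 4w)$, $u_{tt} = e^{2s}w_{tt}$.
Substituting into the PDE and dividing by $e^{2s}$: $w_{tt} = 4(w_{ss} + 4w_s + 4w) - 16(w_s + 2w) + 16w$.
The lower-order terms cancel, leaving the standard wave equation $w_{tt} = 4w_{ss}$.
Initial data for $w$: $w(s,0) = e^{-2s}u(s,0) = \sin(2 s)$; $w_t(s,0) = e^{-2s}u_t(s,0) = 0$. The boundary conditions carry over: $w(0,t) = w(\pi,t) = 0$.
Solve for $w$:
  Using separation of variables $w = X(s)T(t)$:
  Eigenfunctions: $\sin(ns)$, $n = 1, 2, 3, \ldots$
  General solution: $w(s, t) = \sum [A_n \cos(2n t) + B_n \sin(2n t)] \sin(ns)$
  From $w(s,0) = \sin(2 s)$: $A_2=1$. From $w_t(s,0) = 0$: all $B_n = 0$.
Hence $w(s,t) = \sin(2 s) \cos(4 t)$.
Transform back: $u(s,t) = e^{2s}w(s,t)$.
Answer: $u(s, t) = e^{2 s} \sin(2 s) \cos(4 t)$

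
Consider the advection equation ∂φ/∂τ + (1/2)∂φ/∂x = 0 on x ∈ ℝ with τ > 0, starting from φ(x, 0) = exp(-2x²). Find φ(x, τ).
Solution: By characteristics (dx/dτ = 1/2), φ(x,τ) = f(x - (1/2)τ) with f = φ(·, 0).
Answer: φ(x, τ) = exp(-2(x - τ/2)²)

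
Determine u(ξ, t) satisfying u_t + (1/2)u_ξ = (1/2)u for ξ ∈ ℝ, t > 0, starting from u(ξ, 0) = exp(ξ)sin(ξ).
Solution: Substitute u = exp(ξ)w, i.e. w = exp(-ξ)u.
By the product rule, u_ξ = exp(ξ)(w_ξ + w), u_t = exp(ξ)w_t.
Substituting into the PDE and dividing by exp(ξ): w_t + (1/2)(w_ξ + w) = (1/2)w.
The lower-order terms cancel, leaving the standard advection equation w_t + (1/2)w_ξ = 0.
Initial data for w: w(ξ,0) = exp(-ξ)u(ξ,0) = sin(ξ).
Solve for w:
  By method of characteristics (waves move right with speed 1/2):
  Along characteristics ξ - (1/2)t = const, w is constant, so w(ξ,t) = f(ξ - (1/2)t) with f = w(·, 0).
Hence w(ξ,t) = -sin(t/2 - ξ).
Transform back: u(ξ,t) = exp(ξ)w(ξ,t).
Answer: u(ξ, t) = -exp(ξ)sin(t/2 - ξ)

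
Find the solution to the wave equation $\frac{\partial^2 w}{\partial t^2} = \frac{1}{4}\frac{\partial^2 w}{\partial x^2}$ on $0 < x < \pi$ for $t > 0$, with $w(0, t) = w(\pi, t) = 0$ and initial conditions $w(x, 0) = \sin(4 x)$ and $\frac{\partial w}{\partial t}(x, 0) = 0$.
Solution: Separating variables: $w = \sum [A_n \cos(\omega_n t) + B_n \sin(\omega_n t)] \sin(nx)$, $\omega_n = n/2$. From ICs: $A_4=1$.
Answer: $w(x, t) = \sin(4 x) \cos(2 t)$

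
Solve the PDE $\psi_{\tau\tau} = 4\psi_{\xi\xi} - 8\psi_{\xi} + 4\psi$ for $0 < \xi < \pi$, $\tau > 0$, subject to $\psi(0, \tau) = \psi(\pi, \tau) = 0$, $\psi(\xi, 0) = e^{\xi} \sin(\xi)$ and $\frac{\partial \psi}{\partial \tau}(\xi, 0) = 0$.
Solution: Substitute $\psi = e^{\xi}u$, i.e. $u = e^{-\xi}\psi$.
By the product rule, $\psi_{\xi} = e^{\xi}(u_{\xi} + u)$, $\psi_{\xi\xi} = e^{\xi}(u_{\xi\xi} + 2u_{\xi} + u)$, $\psi_{\tau\tau} = e^{\xi}u_{\tau\tau}$.
Substituting into the PDE and dividing by $e^{\xi}$: $u_{\tau\tau} = 4(u_{\xi\xi} + 2u_{\xi} + u) - 8(u_{\xi} + u) + 4u$.
The lower-order terms cancel, leaving the standard wave equation $u_{\tau\tau} = 4u_{\xi\xi}$.
Initial data for $u$: $u(\xi,0) = e^{-\xi}\psi(\xi,0) = \sin(\xi)$; $u_{\tau}(\xi,0) = e^{-\xi}\psi_{\tau}(\xi,0) = 0$. The boundary conditions carry over: $u(0,\tau) = u(\pi,\tau) = 0$.
Solve for $u$:
  Using separation of variables $u = X(\xi)T(\tau)$:
  Eigenfunctions: $\sin(n\xi)$, $n = 1, 2, 3, \ldots$
  General solution: $u(\xi, \tau) = \sum [A_n \cos(2n \tau) + B_n \sin(2n \tau)] \sin(n\xi)$
  From $u(\xi,0) = \sin(\xi)$: $A_1=1$. From $u_{\tau}(\xi,0) = 0$: all $B_n = 0$.
Hence $u(\xi,\tau) = \sin(\xi) \cos(2 \tau)$.
Transform back: $\psi(\xi,\tau) = e^{\xi}u(\xi,\tau)$.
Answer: $\psi(\xi, \tau) = e^{\xi} \sin(\xi) \cos(2 \tau)$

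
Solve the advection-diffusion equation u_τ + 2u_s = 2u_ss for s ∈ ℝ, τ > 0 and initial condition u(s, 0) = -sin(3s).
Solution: Moving frame: η = s - 2τ, σ = τ, u = w(η,σ), so u_τ = w_σ - 2w_η and u_ss = w_ηη.
Hence u_τ + 2u_s = w_σ and the PDE becomes the heat equation w_σ = 2w_ηη on η ∈ ℝ.
Initial data: w(η,0) = u(η,0) = -sin(3η). Each mode sin(nη) decays as exp(-2n²σ) on ℝ, so w(η,σ) = Σ c_n exp(-2n²σ) sin(nη) with c_3=-1: w(η,σ) = -exp(-18σ)sin(3η).
Substituting back: u(s,τ) = w(s - 2τ, τ).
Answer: u(s, τ) = -exp(-18τ)sin(3s - 6τ)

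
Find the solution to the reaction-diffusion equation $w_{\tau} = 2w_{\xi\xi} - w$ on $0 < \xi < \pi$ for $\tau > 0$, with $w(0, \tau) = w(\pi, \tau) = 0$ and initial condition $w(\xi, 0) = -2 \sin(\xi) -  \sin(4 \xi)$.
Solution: Substitute $w = e^{-\tau}u$, i.e. $u = e^{\tau}w$.
By the product rule, $w_{\tau} = e^{-\tau}(u_{\tau} - u)$, $w_{\xi\xi} = e^{-\tau}u_{\xi\xi}$.
Substituting into the PDE and dividing by $e^{-\tau}$: $u_{\tau} - u = 2u_{\xi\xi} - u$.
The lower-order terms cancel, leaving the standard heat equation $u_{\tau} = 2u_{\xi\xi}$.
Initial data for $u$: $u(\xi,0) = w(\xi,0) = -2 \sin(\xi) - \sin(4 \xi)$. The boundary conditions carry over: $u(0,\tau) = u(\pi,\tau) = 0$.
Solve for $u$:
  Using separation of variables $u = X(\xi)T(\tau)$:
  Eigenfunctions: $\sin(n\xi)$, $n = 1, 2, 3, \ldots$
  General solution: $u(\xi, \tau) = \sum c_n \sin(n\xi) e^{-2n^2 \tau}$
  Matching $u(\xi,0) = -2 \sin(\xi) - \sin(4 \xi)$ term by term: $c_1=-2, c_4=-1$.
Hence $u(\xi,\tau) = -2 e^{-2 \tau} \sin(\xi) - e^{-32 \tau} \sin(4 \xi)$.
Transform back: $w(\xi,\tau) = e^{-\tau}u(\xi,\tau)$.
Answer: $w(\xi, \tau) = -2 e^{-3 \tau} \sin(\xi) -  e^{-33 \tau} \sin(4 \xi)$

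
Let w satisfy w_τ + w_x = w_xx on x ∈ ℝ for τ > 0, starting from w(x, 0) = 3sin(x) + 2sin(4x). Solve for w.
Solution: Change to a moving frame: let η = x - τ, σ = τ and write w(x,τ) = u(η,σ).
By the chain rule w_τ = u_σ - u_η, w_x = u_η, w_xx = u_ηη.
Then w_τ + w_x = u_σ: the advection term cancels and the PDE becomes the heat equation u_σ = u_ηη on η ∈ ℝ.
Initial data: u(η,0) = w(η,0) = 3sin(η) + 2sin(4η).
On η ∈ ℝ each mode satisfies (sin(nη))″ = -n² sin(nη), so exp(-n²σ) sin(nη) solves the heat equation; by superposition u(η,σ) = Σ c_n exp(-n²σ) sin(nη).
Reading off the coefficients: c_1=3, c_4=2, so u(η,σ) = 3exp(-σ)sin(η) + 2exp(-16σ)sin(4η).
Substituting back η = x - τ, σ = τ: w(x,τ) = u(x - τ, τ).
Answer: w(x, τ) = 3exp(-τ)sin(x - τ) + 2exp(-16τ)sin(4x - 4τ)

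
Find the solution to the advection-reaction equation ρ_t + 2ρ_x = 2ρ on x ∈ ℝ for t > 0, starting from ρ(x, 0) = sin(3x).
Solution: Substitute ρ = exp(2t)u.
Then ρ_t = exp(2t)(u_t + 2u), ρ_x = exp(2t)u_x; substituting and dividing by exp(2t), the lower-order terms cancel: u_t + 2u_x = 0 (standard advection equation).
Data for u: u(x,0) = ρ(x,0) = sin(3x).
By characteristics (dx/dt = 2), u(x,t) = f(x - 2t) with f = u(·, 0).
So u(x,t) = -sin(6t - 3x), and ρ(x,t) = exp(2t)u(x,t).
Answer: ρ(x, t) = -exp(2t)sin(6t - 3x)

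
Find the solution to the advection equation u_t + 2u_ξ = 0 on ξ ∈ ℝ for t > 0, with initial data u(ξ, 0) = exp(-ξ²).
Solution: By method of characteristics (waves move right with speed 2):
Along characteristics ξ - 2t = const, u is constant, so u(ξ,t) = f(ξ - 2t) with f = u(·, 0).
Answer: u(ξ, t) = exp(-(-2t + ξ)²)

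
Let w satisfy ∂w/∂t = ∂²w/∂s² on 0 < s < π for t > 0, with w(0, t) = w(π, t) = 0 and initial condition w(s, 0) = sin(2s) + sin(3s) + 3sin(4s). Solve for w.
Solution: Separating variables: w = Σ c_n exp(-n²t) sin(ns). From w(s,0) = sin(2s) + sin(3s) + 3sin(4s): c_2=1, c_3=1, c_4=3.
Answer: w(s, t) = exp(-4t)sin(2s) + exp(-9t)sin(3s) + 3exp(-16t)sin(4s)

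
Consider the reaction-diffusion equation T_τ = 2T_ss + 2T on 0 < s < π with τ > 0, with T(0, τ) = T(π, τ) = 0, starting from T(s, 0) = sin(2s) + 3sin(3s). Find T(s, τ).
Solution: Substitute T = exp(2τ)u.
Then T_τ = exp(2τ)(u_τ + 2u), T_ss = exp(2τ)u_ss; substituting and dividing by exp(2τ), the lower-order terms cancel: u_τ = 2u_ss (standard heat equation).
Data for u: u(s,0) = T(s,0) = sin(2s) + 3sin(3s). The boundary conditions carry over: u(0,τ) = u(π,τ) = 0.
Separating variables: u = Σ c_n exp(-2n²τ) sin(ns). From u(s,0) = sin(2s) + 3sin(3s): c_2=1, c_3=3.
So u(s,τ) = exp(-8τ)sin(2s) + 3exp(-18τ)sin(3s), and T(s,τ) = exp(2τ)u(s,τ).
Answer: T(s, τ) = exp(-6τ)sin(2s) + 3exp(-16τ)sin(3s)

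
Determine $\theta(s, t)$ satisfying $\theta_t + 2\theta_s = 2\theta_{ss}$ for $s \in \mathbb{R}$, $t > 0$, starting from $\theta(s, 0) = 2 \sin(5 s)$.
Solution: Moving frame: $\eta = s - 2t$, $\sigma = t$, $\theta = u(\eta,\sigma)$, so $\theta_t = u_{\sigma} - 2u_{\eta}$ and $\theta_{ss} = u_{\eta\eta}$.
Hence $\theta_t + 2\theta_s = u_{\sigma}$ and the PDE becomes the heat equation $u_{\sigma} = 2u_{\eta\eta}$ on $\eta \in \mathbb{R}$.
Initial data: $u(\eta,0) = \theta(\eta,0) = 2 \sin(5 \eta)$. Each mode $\sin(n\eta)$ decays as $e^{-2n^2\sigma}$ on $\mathbb{R}$, so $u(\eta,\sigma) = \sum c_n e^{-2n^2\sigma} \sin(n\eta)$ with $c_5=2$: $u(\eta,\sigma) = 2 e^{-50 \sigma} \sin(5 \eta)$.
Substituting back: $\theta(s,t) = u(s - 2t, t)$.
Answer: $\theta(s, t) = 2 e^{-50 t} \sin(5 s - 10 t)$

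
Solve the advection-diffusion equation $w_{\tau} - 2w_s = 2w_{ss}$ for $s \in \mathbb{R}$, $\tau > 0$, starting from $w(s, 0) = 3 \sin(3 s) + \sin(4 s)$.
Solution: Change to a moving frame: let $\eta = s + 2\tau$, $\sigma = \tau$ and write $w(s,\tau) = u(\eta,\sigma)$.
By the chain rule $w_{\tau} = u_{\sigma} + 2u_{\eta}$, $w_s = u_{\eta}$, $w_{ss} = u_{\eta\eta}$.
Then $w_{\tau} - 2w_s = u_{\sigma}$: the advection term cancels and the PDE becomes the heat equation $u_{\sigma} = 2u_{\eta\eta}$ on $\eta \in \mathbb{R}$.
Initial data: $u(\eta,0) = w(\eta,0) = 3 \sin(3 \eta) + \sin(4 \eta)$.
On $\eta \in \mathbb{R}$ each mode satisfies $(\sin(n\eta))'' = -n^2 \sin(n\eta)$, so $e^{-2n^2\sigma} \sin(n\eta)$ solves the heat equation; by superposition $u(\eta,\sigma) = \sum c_n e^{-2n^2\sigma} \sin(n\eta)$.
Reading off the coefficients: $c_3=3, c_4=1$, so $u(\eta,\sigma) = 3 e^{-18 \sigma} \sin(3 \eta) + e^{-32 \sigma} \sin(4 \eta)$.
Substituting back $\eta = s + 2\tau$, $\sigma = \tau$: $w(s,\tau) = u(s + 2\tau, \tau)$.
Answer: $w(s, \tau) = 3 e^{-18 \tau} \sin(6 \tau + 3 s) + e^{-32 \tau} \sin(8 \tau + 4 s)$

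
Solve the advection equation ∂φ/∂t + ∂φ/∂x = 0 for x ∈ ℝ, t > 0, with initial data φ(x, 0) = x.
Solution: By characteristics (dx/dt = 1), φ(x,t) = f(x - t) with f = φ(·, 0).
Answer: φ(x, t) = -t + x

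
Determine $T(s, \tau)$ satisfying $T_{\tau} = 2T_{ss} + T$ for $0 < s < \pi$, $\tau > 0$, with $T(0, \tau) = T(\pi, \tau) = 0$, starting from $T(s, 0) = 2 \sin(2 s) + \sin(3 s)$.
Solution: Substitute $T = e^{\tau}u$, i.e. $u = e^{-\tau}T$.
By the product rule, $T_{\tau} = e^{\tau}(u_{\tau} + u)$, $T_{ss} = e^{\tau}u_{ss}$.
Substituting into the PDE and dividing by $e^{\tau}$: $u_{\tau} + u = 2u_{ss} + u$.
The lower-order terms cancel, leaving the standard heat equation $u_{\tau} = 2u_{ss}$.
Initial data for $u$: $u(s,0) = T(s,0) = 2 \sin(2 s) + \sin(3 s)$. The boundary conditions carry over: $u(0,\tau) = u(\pi,\tau) = 0$.
Solve for $u$:
  Using separation of variables $u = X(s)G(\tau)$:
  Eigenfunctions: $\sin(ns)$, $n = 1, 2, 3, \ldots$
  General solution: $u(s, \tau) = \sum c_n \sin(ns) e^{-2n^2 \tau}$
  Matching $u(s,0) = 2 \sin(2 s) + \sin(3 s)$ term by term: $c_2=2, c_3=1$.
Hence $u(s,\tau) = 2 e^{-8 \tau} \sin(2 s) + e^{-18 \tau} \sin(3 s)$.
Transform back: $T(s,\tau) = e^{\tau}u(s,\tau)$.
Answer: $T(s, \tau) = 2 e^{-7 \tau} \sin(2 s) + e^{-17 \tau} \sin(3 s)$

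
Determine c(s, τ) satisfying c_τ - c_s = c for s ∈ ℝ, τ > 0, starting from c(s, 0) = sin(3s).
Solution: Substitute c = exp(τ)u.
Then c_τ = exp(τ)(u_τ + u), c_s = exp(τ)u_s; substituting and dividing by exp(τ), the lower-order terms cancel: u_τ - u_s = 0 (standard advection equation).
Data for u: u(s,0) = c(s,0) = sin(3s).
By characteristics (ds/dτ = -1), u(s,τ) = f(s + τ) with f = u(·, 0).
So u(s,τ) = sin(3s + 3τ), and c(s,τ) = exp(τ)u(s,τ).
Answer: c(s, τ) = exp(τ)sin(3s + 3τ)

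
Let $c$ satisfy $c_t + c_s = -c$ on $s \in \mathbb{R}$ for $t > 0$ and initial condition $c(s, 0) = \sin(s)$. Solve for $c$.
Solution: Substitute $c = e^{-t}u$.
Then $c_t = e^{-t}(u_t - u)$, $c_s = e^{-t}u_s$; substituting and dividing by $e^{-t}$, the lower-order terms cancel: $u_t + u_s = 0$ (standard advection equation).
Data for $u$: $u(s,0) = c(s,0) = \sin(s)$.
By characteristics ($ds/dt = 1$), $u(s,t) = f(s - t)$ with $f = u( \cdot , 0)$.
So $u(s,t) = \sin(s - t)$, and $c(s,t) = e^{-t}u(s,t)$.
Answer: $c(s, t) = e^{-t} \sin(s - t)$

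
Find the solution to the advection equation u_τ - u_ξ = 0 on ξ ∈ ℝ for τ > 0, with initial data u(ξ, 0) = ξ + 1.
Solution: By method of characteristics (waves move left with speed 1):
Along characteristics ξ + τ = const, u is constant, so u(ξ,τ) = f(ξ + τ) with f = u(·, 0).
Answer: u(ξ, τ) = ξ + τ + 1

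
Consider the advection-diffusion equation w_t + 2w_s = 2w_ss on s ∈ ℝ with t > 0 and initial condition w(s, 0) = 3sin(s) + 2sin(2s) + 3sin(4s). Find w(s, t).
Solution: Change to a moving frame: let η = s - 2t, σ = t and write w(s,t) = u(η,σ).
By the chain rule w_t = u_σ - 2u_η, w_s = u_η, w_ss = u_ηη.
Then w_t + 2w_s = u_σ: the advection term cancels and the PDE becomes the heat equation u_σ = 2u_ηη on η ∈ ℝ.
Initial data: u(η,0) = w(η,0) = 3sin(η) + 2sin(2η) + 3sin(4η).
On η ∈ ℝ each mode satisfies (sin(nη))″ = -n² sin(nη), so exp(-2n²σ) sin(nη) solves the heat equation; by superposition u(η,σ) = Σ c_n exp(-2n²σ) sin(nη).
Reading off the coefficients: c_1=3, c_2=2, c_4=3, so u(η,σ) = 3exp(-2σ)sin(η) + 2exp(-8σ)sin(2η) + 3exp(-32σ)sin(4η).
Substituting back η = s - 2t, σ = t: w(s,t) = u(s - 2t, t).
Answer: w(s, t) = 3exp(-2t)sin(s - 2t) + 2exp(-8t)sin(2s - 4t) + 3exp(-32t)sin(4s - 8t)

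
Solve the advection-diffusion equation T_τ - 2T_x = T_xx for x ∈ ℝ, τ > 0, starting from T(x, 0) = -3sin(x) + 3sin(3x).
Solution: Change to a moving frame: let η = x + 2τ, σ = τ and write T(x,τ) = u(η,σ).
By the chain rule T_τ = u_σ + 2u_η, T_x = u_η, T_xx = u_ηη.
Then T_τ - 2T_x = u_σ: the advection term cancels and the PDE becomes the heat equation u_σ = u_ηη on η ∈ ℝ.
Initial data: u(η,0) = T(η,0) = -3sin(η) + 3sin(3η).
On η ∈ ℝ each mode satisfies (sin(nη))″ = -n² sin(nη), so exp(-n²σ) sin(nη) solves the heat equation; by superposition u(η,σ) = Σ c_n exp(-n²σ) sin(nη).
Reading off the coefficients: c_1=-3, c_3=3, so u(η,σ) = -3exp(-σ)sin(η) + 3exp(-9σ)sin(3η).
Substituting back η = x + 2τ, σ = τ: T(x,τ) = u(x + 2τ, τ).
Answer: T(x, τ) = -3exp(-τ)sin(x + 2τ) + 3exp(-9τ)sin(3x + 6τ)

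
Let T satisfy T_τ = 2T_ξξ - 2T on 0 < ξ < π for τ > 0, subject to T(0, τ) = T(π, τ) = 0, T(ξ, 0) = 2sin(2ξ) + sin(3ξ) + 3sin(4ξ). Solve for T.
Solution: Substitute T = exp(-2τ)u, i.e. u = exp(2τ)T.
By the product rule, T_τ = exp(-2τ)(u_τ - 2u), T_ξξ = exp(-2τ)u_ξξ.
Substituting into the PDE and dividing by exp(-2τ): u_τ - 2u = 2u_ξξ - 2u.
The lower-order terms cancel, leaving the standard heat equation u_τ = 2u_ξξ.
Initial data for u: u(ξ,0) = T(ξ,0) = 2sin(2ξ) + sin(3ξ) + 3sin(4ξ). The boundary conditions carry over: u(0,τ) = u(π,τ) = 0.
Solve for u:
  Using separation of variables u = X(ξ)G(τ):
  Eigenfunctions: sin(nξ), n = 1, 2, 3, ...
  General solution: u(ξ, τ) = Σ c_n sin(nξ) exp(-2n² τ)
  Matching u(ξ,0) = 2sin(2ξ) + sin(3ξ) + 3sin(4ξ) term by term: c_2=2, c_3=1, c_4=3.
Hence u(ξ,τ) = 2exp(-8τ)sin(2ξ) + exp(-18τ)sin(3ξ) + 3exp(-32τ)sin(4ξ).
Transform back: T(ξ,τ) = exp(-2τ)u(ξ,τ).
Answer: T(ξ, τ) = 2exp(-10τ)sin(2ξ) + exp(-20τ)sin(3ξ) + 3exp(-34τ)sin(4ξ)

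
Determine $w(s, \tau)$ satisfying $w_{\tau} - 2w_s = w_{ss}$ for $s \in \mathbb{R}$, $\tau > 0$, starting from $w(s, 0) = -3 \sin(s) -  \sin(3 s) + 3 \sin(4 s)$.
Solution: Change to a moving frame: let $\eta = s + 2\tau$, $\sigma = \tau$ and write $w(s,\tau) = u(\eta,\sigma)$.
By the chain rule $w_{\tau} = u_{\sigma} + 2u_{\eta}$, $w_s = u_{\eta}$, $w_{ss} = u_{\eta\eta}$.
Then $w_{\tau} - 2w_s = u_{\sigma}$: the advection term cancels and the PDE becomes the heat equation $u_{\sigma} = u_{\eta\eta}$ on $\eta \in \mathbb{R}$.
Initial data: $u(\eta,0) = w(\eta,0) = -3 \sin(\eta) - \sin(3 \eta) + 3 \sin(4 \eta)$.
On $\eta \in \mathbb{R}$ each mode satisfies $(\sin(n\eta))'' = -n^2 \sin(n\eta)$, so $e^{-n^2\sigma} \sin(n\eta)$ solves the heat equation; by superposition $u(\eta,\sigma) = \sum c_n e^{-n^2\sigma} \sin(n\eta)$.
Reading off the coefficients: $c_1=-3, c_3=-1, c_4=3$, so $u(\eta,\sigma) = -3 e^{-\sigma} \sin(\eta) - e^{-9 \sigma} \sin(3 \eta) + 3 e^{-16 \sigma} \sin(4 \eta)$.
Substituting back $\eta = s + 2\tau$, $\sigma = \tau$: $w(s,\tau) = u(s + 2\tau, \tau)$.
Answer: $w(s, \tau) = -3 e^{-\tau} \sin(2 \tau + s) -  e^{-9 \tau} \sin(6 \tau + 3 s) + 3 e^{-16 \tau} \sin(8 \tau + 4 s)$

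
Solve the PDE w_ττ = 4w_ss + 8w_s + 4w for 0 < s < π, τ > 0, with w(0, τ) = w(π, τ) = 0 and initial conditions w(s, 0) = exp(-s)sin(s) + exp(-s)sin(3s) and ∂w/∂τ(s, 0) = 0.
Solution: Substitute w = exp(-s)u.
Then w_s = exp(-s)(u_s - u), w_ss = exp(-s)(u_ss - 2u_s + u), w_ττ = exp(-s)u_ττ; substituting and dividing by exp(-s), the lower-order terms cancel: u_ττ = 4u_ss (standard wave equation).
Data for u: u(s,0) = exp(s)w(s,0) = sin(s) + sin(3s); u_τ(s,0) = exp(s)w_τ(s,0) = 0. The boundary conditions carry over: u(0,τ) = u(π,τ) = 0.
Separating variables: u = Σ [A_n cos(ω_n τ) + B_n sin(ω_n τ)] sin(ns), ω_n = 2n. From ICs: A_1=1, A_3=1.
So u(s,τ) = sin(s)cos(2τ) + sin(3s)cos(6τ), and w(s,τ) = exp(-s)u(s,τ).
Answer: w(s, τ) = exp(-s)sin(s)cos(2τ) + exp(-s)sin(3s)cos(6τ)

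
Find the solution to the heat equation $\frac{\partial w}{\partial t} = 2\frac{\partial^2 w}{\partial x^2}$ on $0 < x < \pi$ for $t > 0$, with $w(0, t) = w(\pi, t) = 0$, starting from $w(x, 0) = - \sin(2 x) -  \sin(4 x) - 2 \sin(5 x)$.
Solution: Using separation of variables $w = X(x)T(t)$:
Eigenfunctions: $\sin(nx)$, $n = 1, 2, 3, \ldots$
General solution: $w(x, t) = \sum c_n \sin(nx) e^{-2n^2 t}$
Matching $w(x,0) = - \sin(2 x) - \sin(4 x) - 2 \sin(5 x)$ term by term: $c_2=-1, c_4=-1, c_5=-2$.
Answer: $w(x, t) = - e^{-8 t} \sin(2 x) -  e^{-32 t} \sin(4 x) - 2 e^{-50 t} \sin(5 x)$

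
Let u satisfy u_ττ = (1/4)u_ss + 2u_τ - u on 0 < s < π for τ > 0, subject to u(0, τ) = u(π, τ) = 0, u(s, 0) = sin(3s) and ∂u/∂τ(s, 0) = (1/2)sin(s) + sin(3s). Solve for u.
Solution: Substitute u = exp(τ)w.
Then u_τ = exp(τ)(w_τ + w), u_ττ = exp(τ)(w_ττ + 2w_τ + w), u_ss = exp(τ)w_ss; substituting and dividing by exp(τ), the lower-order terms cancel: w_ττ = (1/4)w_ss (standard wave equation).
Data for w: w(s,0) = u(s,0) = sin(3s); w_τ(s,0) = u_τ(s,0) - u(s,0) = (1/2)sin(s). The boundary conditions carry over: w(0,τ) = w(π,τ) = 0.
Separating variables: w = Σ [A_n cos(ω_n τ) + B_n sin(ω_n τ)] sin(ns), ω_n = n/2. From ICs (B_n = velocity coefficient / ω_n): A_3=1, B_1=1.
So w(s,τ) = sin(s)sin(τ/2) + sin(3s)cos(3τ/2), and u(s,τ) = exp(τ)w(s,τ).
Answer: u(s, τ) = exp(τ)sin(s)sin(τ/2) + exp(τ)sin(3s)cos(3τ/2)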